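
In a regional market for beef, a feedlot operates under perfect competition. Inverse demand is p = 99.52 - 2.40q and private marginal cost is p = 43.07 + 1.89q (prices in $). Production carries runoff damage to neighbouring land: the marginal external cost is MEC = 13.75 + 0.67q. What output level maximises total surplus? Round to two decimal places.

Social marginal cost = private MC + MEC = 56.82 + 2.56q.
Set SMC = demand: 56.82 + 2.56q = 99.52 - 2.40q → q* = 8.6089.

q* = 8.61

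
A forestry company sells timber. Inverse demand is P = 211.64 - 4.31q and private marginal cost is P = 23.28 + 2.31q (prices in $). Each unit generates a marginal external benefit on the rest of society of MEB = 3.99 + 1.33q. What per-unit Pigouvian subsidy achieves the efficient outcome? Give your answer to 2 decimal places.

Social marginal cost = private MC − MEB = 19.29 + 0.98q.
Set SMC = demand: 19.29 + 0.98q = 211.64 - 4.31q → q* = 36.3611.
The Pigouvian subsidy equals MEB at q*: 3.99 + 1.33×36.3611 = 52.3503.

subsidy = $52.35 per unit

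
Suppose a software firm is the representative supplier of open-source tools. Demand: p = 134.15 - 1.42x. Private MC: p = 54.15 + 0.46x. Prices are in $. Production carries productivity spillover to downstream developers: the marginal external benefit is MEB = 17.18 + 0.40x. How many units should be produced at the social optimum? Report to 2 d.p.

x* = 65.66

Social marginal cost = private MC − MEB = 36.97 + 0.06x.
Set SMC = demand: 36.97 + 0.06x = 134.15 - 1.42x → x* = 65.6622.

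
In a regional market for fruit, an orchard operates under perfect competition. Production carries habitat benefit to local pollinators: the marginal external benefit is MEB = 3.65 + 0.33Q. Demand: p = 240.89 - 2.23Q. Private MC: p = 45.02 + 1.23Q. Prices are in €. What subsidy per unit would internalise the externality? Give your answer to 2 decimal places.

subsidy = €24.69 per unit

Social marginal cost = private MC − MEB = 41.37 + 0.90Q.
Set SMC = demand: 41.37 + 0.90Q = 240.89 - 2.23Q → Q* = 63.7444.
The Pigouvian subsidy equals MEB at Q*: 3.65 + 0.33×63.7444 = 24.6857.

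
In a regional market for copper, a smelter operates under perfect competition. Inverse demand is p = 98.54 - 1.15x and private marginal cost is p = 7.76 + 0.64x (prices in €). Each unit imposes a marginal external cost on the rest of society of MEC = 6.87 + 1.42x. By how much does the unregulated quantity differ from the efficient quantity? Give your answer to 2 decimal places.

Market equilibrium (private): 7.76 + 0.64x = 98.54 - 1.15x → x_m = 50.7151.
Social marginal cost = private MC + MEC = 14.63 + 2.06x.
Set SMC = demand: 14.63 + 2.06x = 98.54 - 1.15x → x* = 26.1402.
Gap = |50.7151 − 26.1402| = 24.5749.

24.57 units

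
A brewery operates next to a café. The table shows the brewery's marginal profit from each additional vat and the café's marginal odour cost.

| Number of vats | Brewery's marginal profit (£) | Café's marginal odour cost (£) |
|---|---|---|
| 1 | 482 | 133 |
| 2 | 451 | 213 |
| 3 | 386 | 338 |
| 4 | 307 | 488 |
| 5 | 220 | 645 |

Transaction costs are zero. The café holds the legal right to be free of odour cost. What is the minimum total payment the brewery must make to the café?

Efficient level: marginal profit ≥ marginal odour cost through level 3, so k* = 3.
With the café holding the right, the brewery must at least compensate total damage at k*: 133 + 213 + 338 = 684.

£684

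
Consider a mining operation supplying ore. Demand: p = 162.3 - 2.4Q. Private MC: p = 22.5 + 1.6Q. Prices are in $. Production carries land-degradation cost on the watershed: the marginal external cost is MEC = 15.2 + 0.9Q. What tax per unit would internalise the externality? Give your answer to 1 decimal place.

Social marginal cost = private MC + MEC = 37.7 + 2.5Q.
Set SMC = demand: 37.7 + 2.5Q = 162.3 - 2.4Q → Q* = 25.4286.
The Pigouvian tax equals MEC at Q*: 15.2 + 0.9×25.4286 = 38.0857.

tax = $38.1 per unit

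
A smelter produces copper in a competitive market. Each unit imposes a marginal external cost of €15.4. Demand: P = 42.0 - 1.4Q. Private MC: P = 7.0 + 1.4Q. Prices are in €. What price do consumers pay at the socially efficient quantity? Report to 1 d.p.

P = €32.2

Social marginal cost = private MC + MEC = 22.4 + 1.4Q.
Set SMC = demand: 22.4 + 1.4Q = 42.0 - 1.4Q → Q* = 7.0000.
Consumer price on the demand curve at Q*: 42.0 − 1.4×7.0000 = 32.2000.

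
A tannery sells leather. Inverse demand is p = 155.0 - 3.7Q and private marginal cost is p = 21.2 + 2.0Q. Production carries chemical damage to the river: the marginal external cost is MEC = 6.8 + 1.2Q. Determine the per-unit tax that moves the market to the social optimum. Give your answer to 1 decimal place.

Social marginal cost = private MC + MEC = 28.0 + 3.2Q.
Set SMC = demand: 28.0 + 3.2Q = 155.0 - 3.7Q → Q* = 18.4058.
The Pigouvian tax equals MEC at Q*: 6.8 + 1.2×18.4058 = 28.8870.

tax = 28.9 per unit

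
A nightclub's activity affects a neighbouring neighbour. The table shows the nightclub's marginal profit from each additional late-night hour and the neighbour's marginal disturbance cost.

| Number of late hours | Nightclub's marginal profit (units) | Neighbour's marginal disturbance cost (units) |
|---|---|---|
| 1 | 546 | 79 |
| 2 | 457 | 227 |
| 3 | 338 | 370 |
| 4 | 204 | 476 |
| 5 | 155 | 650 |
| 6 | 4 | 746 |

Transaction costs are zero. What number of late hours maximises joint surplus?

2

Bargaining reaches the level where marginal profit last exceeds marginal disturbance cost.
That holds through level 2 (457 ≥ 227) but not at 3 (338 < 370).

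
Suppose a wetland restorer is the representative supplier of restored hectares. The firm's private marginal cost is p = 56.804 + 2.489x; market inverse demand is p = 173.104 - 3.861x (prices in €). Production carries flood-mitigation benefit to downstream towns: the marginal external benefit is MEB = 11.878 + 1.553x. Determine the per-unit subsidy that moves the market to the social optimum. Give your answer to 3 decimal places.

Social marginal cost = private MC − MEB = 44.926 + 0.936x.
Set SMC = demand: 44.926 + 0.936x = 173.104 - 3.861x → x* = 26.7205.
The Pigouvian subsidy equals MEB at x*: 11.878 + 1.553×26.7205 = 53.3749.

subsidy = €53.375 per unit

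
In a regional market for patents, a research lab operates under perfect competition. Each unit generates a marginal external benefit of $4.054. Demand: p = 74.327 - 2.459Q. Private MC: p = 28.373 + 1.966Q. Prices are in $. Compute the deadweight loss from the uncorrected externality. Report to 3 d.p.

DWL = $1.857

Market equilibrium (private): 28.373 + 1.966Q = 74.327 - 2.459Q → Q_m = 10.3851.
Social marginal cost = private MC − MEB = 24.319 + 1.966Q.
Set SMC = demand: 24.319 + 1.966Q = 74.327 - 2.459Q → Q* = 11.3012.
The welfare-loss triangle has base |Q_m − Q*| and height MEB(Q_m) (the vertical gap between SMC and demand is zero at Q* and MEB at Q_m).
DWL = ½ × 0.9161 × 4.0540 = 1.8569.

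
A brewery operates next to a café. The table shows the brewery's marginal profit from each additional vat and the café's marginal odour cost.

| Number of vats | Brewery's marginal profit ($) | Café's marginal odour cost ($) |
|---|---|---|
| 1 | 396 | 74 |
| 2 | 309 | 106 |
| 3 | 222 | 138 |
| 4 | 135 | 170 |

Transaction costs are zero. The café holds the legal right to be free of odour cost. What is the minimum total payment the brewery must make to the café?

Efficient level: marginal profit ≥ marginal odour cost through level 3, so k* = 3.
With the café holding the right, the brewery must at least compensate total damage at k*: 74 + 106 + 138 = 318.

$318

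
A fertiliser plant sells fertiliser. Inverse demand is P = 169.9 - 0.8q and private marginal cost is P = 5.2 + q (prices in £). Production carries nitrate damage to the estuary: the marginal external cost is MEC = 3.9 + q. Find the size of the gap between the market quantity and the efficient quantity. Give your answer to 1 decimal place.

34.1 units

Market equilibrium (private): 5.2 + q = 169.9 - 0.8q → q_m = 91.5000.
Social marginal cost = private MC + MEC = 9.1 + 2.0q.
Set SMC = demand: 9.1 + 2.0q = 169.9 - 0.8q → q* = 57.4286.
Gap = |91.5000 − 57.4286| = 34.0714.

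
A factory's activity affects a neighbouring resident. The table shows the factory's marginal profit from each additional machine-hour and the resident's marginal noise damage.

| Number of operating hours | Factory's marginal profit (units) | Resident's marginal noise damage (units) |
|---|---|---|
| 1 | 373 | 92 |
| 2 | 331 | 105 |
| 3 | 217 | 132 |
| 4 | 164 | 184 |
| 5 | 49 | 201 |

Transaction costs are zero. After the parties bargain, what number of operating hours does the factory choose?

3

Bargaining reaches the level where marginal profit last exceeds marginal noise damage.
That holds through level 3 (217 ≥ 132) but not at 4 (164 < 184).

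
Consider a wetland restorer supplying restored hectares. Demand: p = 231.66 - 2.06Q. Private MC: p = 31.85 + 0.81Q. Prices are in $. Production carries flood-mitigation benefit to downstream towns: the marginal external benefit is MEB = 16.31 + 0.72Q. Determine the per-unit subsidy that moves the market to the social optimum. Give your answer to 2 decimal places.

subsidy = $88.69 per unit

Social marginal cost = private MC − MEB = 15.54 + 0.09Q.
Set SMC = demand: 15.54 + 0.09Q = 231.66 - 2.06Q → Q* = 100.5209.
The Pigouvian subsidy equals MEB at Q*: 16.31 + 0.72×100.5209 = 88.6850.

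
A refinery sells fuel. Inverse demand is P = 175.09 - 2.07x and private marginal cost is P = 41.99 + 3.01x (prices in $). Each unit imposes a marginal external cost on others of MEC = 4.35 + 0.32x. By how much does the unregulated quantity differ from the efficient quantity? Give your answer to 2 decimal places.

Market equilibrium (private): 41.99 + 3.01x = 175.09 - 2.07x → x_m = 26.2008.
Social marginal cost = private MC + MEC = 46.34 + 3.33x.
Set SMC = demand: 46.34 + 3.33x = 175.09 - 2.07x → x* = 23.8426.
Gap = |26.2008 − 23.8426| = 2.3582.

2.36 units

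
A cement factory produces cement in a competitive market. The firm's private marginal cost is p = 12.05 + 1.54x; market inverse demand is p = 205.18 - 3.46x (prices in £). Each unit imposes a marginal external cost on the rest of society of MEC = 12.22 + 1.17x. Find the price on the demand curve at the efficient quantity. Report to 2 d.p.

Social marginal cost = private MC + MEC = 24.27 + 2.71x.
Set SMC = demand: 24.27 + 2.71x = 205.18 - 3.46x → x* = 29.3209.
Consumer price on the demand curve at x*: 205.18 − 3.46×29.3209 = 103.7297.

P = £103.73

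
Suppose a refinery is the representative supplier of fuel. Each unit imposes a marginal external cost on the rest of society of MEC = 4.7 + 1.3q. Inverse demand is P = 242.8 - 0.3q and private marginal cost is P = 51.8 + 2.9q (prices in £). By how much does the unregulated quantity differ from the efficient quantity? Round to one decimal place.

Market equilibrium (private): 51.8 + 2.9q = 242.8 - 0.3q → q_m = 59.6875.
Social marginal cost = private MC + MEC = 56.5 + 4.2q.
Set SMC = demand: 56.5 + 4.2q = 242.8 - 0.3q → q* = 41.4000.
Gap = |59.6875 − 41.4000| = 18.2875.

18.3 units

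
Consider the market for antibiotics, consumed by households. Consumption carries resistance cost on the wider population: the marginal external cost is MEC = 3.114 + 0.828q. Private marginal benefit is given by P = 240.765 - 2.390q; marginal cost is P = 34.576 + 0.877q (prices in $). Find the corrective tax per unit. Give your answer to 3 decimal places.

Social marginal benefit = demand − MEC = 237.651 - 3.218q.
Set SMB = MC: 237.651 - 3.218q = 34.576 + 0.877q → q* = 49.5910.
The Pigouvian tax equals MEC at q*: 3.114 + 0.828×49.5910 = 44.1753.

tax = $44.175 per unit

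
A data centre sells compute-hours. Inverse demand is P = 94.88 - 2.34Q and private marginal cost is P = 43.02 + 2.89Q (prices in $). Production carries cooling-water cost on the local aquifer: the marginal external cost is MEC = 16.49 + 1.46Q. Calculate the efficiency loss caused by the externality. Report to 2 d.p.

Market equilibrium (private): 43.02 + 2.89Q = 94.88 - 2.34Q → Q_m = 9.9159.
Social marginal cost = private MC + MEC = 59.51 + 4.35Q.
Set SMC = demand: 59.51 + 4.35Q = 94.88 - 2.34Q → Q* = 5.2870.
The welfare-loss triangle has base |Q_m − Q*| and height MEC(Q_m) (the vertical gap between SMC and demand is zero at Q* and MEC at Q_m).
DWL = ½ × 4.6289 × 30.9672 = 71.6720.

DWL = $71.67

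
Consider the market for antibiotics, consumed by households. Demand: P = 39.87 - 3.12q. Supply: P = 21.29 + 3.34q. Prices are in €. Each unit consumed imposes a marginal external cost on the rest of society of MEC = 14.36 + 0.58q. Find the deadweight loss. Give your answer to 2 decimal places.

DWL = €18.25

Market equilibrium (private): 21.29 + 3.34q = 39.87 - 3.12q → q_m = 2.8762.
Social marginal benefit = demand − MEC = 25.51 - 3.70q.
Set SMB = MC: 25.51 - 3.70q = 21.29 + 3.34q → q* = 0.5994.
Between q* and q_m the wedge MC − SMB runs linearly from 0 to MEC(q_m), so the loss is a triangle.
DWL = ½ × 2.2768 × 16.0282 = 18.2465.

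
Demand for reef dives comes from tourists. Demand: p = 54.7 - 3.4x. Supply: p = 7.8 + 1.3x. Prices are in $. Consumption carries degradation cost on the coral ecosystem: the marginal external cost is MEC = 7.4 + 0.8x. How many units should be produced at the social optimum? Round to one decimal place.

Social marginal benefit = demand − MEC = 47.3 - 4.2x.
Set SMB = MC: 47.3 - 4.2x = 7.8 + 1.3x → x* = 7.1818.

x* = 7.2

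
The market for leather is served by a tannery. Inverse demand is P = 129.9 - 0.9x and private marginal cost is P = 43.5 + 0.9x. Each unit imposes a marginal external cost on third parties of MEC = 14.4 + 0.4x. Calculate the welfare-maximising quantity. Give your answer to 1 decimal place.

x* = 32.7

Social marginal cost = private MC + MEC = 57.9 + 1.3x.
Set SMC = demand: 57.9 + 1.3x = 129.9 - 0.9x → x* = 32.7273.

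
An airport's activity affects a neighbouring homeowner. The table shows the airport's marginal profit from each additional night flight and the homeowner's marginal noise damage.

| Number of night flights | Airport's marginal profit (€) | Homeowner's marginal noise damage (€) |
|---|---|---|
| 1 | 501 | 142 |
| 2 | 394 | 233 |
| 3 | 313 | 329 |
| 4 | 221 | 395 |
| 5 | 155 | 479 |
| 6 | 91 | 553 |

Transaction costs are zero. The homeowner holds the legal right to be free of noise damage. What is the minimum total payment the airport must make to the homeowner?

€375

Efficient level: marginal profit ≥ marginal noise damage through level 2, so k* = 2.
With the homeowner holding the right, the airport must at least compensate total damage at k*: 142 + 233 = 375.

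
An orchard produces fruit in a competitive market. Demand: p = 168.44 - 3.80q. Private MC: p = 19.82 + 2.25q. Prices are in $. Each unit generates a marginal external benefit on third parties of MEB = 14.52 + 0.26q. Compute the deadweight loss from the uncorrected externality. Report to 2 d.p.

DWL = $37.75

Market equilibrium (private): 19.82 + 2.25q = 168.44 - 3.80q → q_m = 24.5653.
Social marginal cost = private MC − MEB = 5.30 + 1.99q.
Set SMC = demand: 5.30 + 1.99q = 168.44 - 3.80q → q* = 28.1762.
Height of the DWL triangle at q_m is demand(q_m) − SMC(q_m) = MEB(q_m) = 20.9070.
DWL = ½ × 3.6109 × 20.9070 = 37.7465.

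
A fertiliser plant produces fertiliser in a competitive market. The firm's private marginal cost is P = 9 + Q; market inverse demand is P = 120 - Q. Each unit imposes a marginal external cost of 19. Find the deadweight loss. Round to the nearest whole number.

DWL = 90

Market equilibrium (private): 9 + Q = 120 - Q → Q_m = 55.5000.
Social marginal cost = private MC + MEC = 28 + Q.
Set SMC = demand: 28 + Q = 120 - Q → Q* = 46.0000.
Height of the DWL triangle at Q_m is SMC(Q_m) − demand(Q_m) = MEC(Q_m) = 19.0000.
DWL = ½ × 9.5000 × 19.0000 = 90.2500.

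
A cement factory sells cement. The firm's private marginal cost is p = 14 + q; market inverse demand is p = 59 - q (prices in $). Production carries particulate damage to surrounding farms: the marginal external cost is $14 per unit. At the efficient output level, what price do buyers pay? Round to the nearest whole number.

P = $44

Social marginal cost = private MC + MEC = 28 + q.
Set SMC = demand: 28 + q = 59 - q → q* = 15.5000.
Consumer price on the demand curve at q*: 59 − 1×15.5000 = 43.5000.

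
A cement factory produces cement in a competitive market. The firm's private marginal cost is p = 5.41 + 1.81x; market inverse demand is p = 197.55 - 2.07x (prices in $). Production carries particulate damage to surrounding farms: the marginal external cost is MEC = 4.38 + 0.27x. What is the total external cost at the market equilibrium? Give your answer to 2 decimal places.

$547.96

Market equilibrium (private): 5.41 + 1.81x = 197.55 - 2.07x → x_m = 49.5206.
Total external cost = ∫₀^{x_m} (4.38 + 0.27x) dx = 4.38×49.5206 + ½×0.27×49.5206² = 547.9594.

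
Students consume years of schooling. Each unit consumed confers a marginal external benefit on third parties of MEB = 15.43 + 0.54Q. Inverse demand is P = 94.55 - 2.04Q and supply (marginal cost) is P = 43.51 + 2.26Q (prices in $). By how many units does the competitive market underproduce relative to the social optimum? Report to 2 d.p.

5.81 units

Market equilibrium (private): 43.51 + 2.26Q = 94.55 - 2.04Q → Q_m = 11.8698.
Social marginal benefit = demand + MEB = 109.98 - 1.50Q.
Set SMB = MC: 109.98 - 1.50Q = 43.51 + 2.26Q → Q* = 17.6782.
Gap = |11.8698 − 17.6782| = 5.8084.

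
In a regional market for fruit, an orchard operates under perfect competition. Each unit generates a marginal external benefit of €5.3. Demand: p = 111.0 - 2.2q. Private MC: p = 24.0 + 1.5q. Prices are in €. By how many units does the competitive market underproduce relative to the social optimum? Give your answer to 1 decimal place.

1.4 units

Market equilibrium (private): 24.0 + 1.5q = 111.0 - 2.2q → q_m = 23.5135.
Social marginal cost = private MC − MEB = 18.7 + 1.5q.
Set SMC = demand: 18.7 + 1.5q = 111.0 - 2.2q → q* = 24.9459.
Gap = |23.5135 − 24.9459| = 1.4324.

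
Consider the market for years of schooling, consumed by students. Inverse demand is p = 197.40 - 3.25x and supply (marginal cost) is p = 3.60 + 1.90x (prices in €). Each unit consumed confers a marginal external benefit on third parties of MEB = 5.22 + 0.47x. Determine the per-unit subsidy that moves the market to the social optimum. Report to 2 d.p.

subsidy = €25.21 per unit

Social marginal benefit = demand + MEB = 202.62 - 2.78x.
Set SMB = MC: 202.62 - 2.78x = 3.60 + 1.90x → x* = 42.5256.
The Pigouvian subsidy equals MEB at x*: 5.22 + 0.47×42.5256 = 25.2070.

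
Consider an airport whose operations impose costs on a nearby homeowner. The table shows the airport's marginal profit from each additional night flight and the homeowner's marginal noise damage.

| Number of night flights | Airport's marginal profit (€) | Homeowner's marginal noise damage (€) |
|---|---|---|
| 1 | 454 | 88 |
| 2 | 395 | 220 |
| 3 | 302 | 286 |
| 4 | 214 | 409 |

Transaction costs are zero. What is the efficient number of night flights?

Bargaining reaches the level where marginal profit last exceeds marginal noise damage.
That holds through level 3 (302 ≥ 286) but not at 4 (214 < 409).

3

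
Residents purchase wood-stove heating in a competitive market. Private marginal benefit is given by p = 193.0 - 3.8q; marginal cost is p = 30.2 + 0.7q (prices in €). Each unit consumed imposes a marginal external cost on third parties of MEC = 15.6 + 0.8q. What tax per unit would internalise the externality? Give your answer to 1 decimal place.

Social marginal benefit = demand − MEC = 177.4 - 4.6q.
Set SMB = MC: 177.4 - 4.6q = 30.2 + 0.7q → q* = 27.7736.
The Pigouvian tax equals MEC at q*: 15.6 + 0.8×27.7736 = 37.8189.

tax = €37.8 per unit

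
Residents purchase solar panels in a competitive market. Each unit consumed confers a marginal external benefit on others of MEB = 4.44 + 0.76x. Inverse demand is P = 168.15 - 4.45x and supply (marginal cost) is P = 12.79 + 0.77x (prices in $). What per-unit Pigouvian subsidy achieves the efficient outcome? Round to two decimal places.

Social marginal benefit = demand + MEB = 172.59 - 3.69x.
Set SMB = MC: 172.59 - 3.69x = 12.79 + 0.77x → x* = 35.8296.
The Pigouvian subsidy equals MEB at x*: 4.44 + 0.76×35.8296 = 31.6705.

subsidy = $31.67 per unit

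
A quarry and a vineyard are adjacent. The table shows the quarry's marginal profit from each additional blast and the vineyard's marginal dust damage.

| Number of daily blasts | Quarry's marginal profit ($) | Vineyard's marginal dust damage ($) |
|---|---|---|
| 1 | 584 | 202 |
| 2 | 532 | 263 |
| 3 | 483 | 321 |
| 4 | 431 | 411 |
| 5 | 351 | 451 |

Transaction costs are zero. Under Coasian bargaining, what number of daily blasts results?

Bargaining reaches the level where marginal profit last exceeds marginal dust damage.
That holds through level 4 (431 ≥ 411) but not at 5 (351 < 451).

4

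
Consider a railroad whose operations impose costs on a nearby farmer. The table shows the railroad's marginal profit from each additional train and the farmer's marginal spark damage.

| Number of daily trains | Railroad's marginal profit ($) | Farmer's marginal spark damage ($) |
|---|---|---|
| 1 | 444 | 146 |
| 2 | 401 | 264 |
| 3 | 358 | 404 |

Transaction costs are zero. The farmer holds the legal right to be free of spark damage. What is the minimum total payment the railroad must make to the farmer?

$410

Efficient level: marginal profit ≥ marginal spark damage through level 2, so k* = 2.
With the farmer holding the right, the railroad must at least compensate total damage at k*: 146 + 264 = 410.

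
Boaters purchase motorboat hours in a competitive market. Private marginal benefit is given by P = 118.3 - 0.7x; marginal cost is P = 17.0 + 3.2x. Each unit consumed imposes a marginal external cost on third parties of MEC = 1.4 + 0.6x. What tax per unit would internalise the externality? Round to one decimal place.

Social marginal benefit = demand − MEC = 116.9 - 1.3x.
Set SMB = MC: 116.9 - 1.3x = 17.0 + 3.2x → x* = 22.2000.
The Pigouvian tax equals MEC at x*: 1.4 + 0.6×22.2000 = 14.7200.

tax = 14.7 per unit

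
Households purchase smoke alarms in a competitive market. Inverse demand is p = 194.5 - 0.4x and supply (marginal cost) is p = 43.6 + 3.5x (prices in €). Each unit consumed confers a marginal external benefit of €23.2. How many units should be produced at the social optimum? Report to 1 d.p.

x* = 44.6

Social marginal benefit = demand + MEB = 217.7 - 0.4x.
Set SMB = MC: 217.7 - 0.4x = 43.6 + 3.5x → x* = 44.6410.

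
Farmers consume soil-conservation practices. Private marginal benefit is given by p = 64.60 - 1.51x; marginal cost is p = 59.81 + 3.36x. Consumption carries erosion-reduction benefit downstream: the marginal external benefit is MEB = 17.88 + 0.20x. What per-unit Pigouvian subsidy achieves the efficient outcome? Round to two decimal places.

Social marginal benefit = demand + MEB = 82.48 - 1.31x.
Set SMB = MC: 82.48 - 1.31x = 59.81 + 3.36x → x* = 4.8544.
The Pigouvian subsidy equals MEB at x*: 17.88 + 0.20×4.8544 = 18.8509.

subsidy = 18.85 per unit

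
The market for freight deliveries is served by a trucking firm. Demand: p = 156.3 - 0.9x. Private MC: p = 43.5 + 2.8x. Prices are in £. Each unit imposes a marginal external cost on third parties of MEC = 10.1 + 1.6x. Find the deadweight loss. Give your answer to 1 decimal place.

Market equilibrium (private): 43.5 + 2.8x = 156.3 - 0.9x → x_m = 30.4865.
Social marginal cost = private MC + MEC = 53.6 + 4.4x.
Set SMC = demand: 53.6 + 4.4x = 156.3 - 0.9x → x* = 19.3774.
Height of the DWL triangle at x_m is SMC(x_m) − demand(x_m) = MEC(x_m) = 58.8784.
DWL = ½ × 11.1091 × 58.8784 = 327.0430.

DWL = £327.0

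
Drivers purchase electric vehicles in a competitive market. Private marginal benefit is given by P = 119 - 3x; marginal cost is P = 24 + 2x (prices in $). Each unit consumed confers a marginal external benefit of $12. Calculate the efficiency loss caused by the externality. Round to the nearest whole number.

Market equilibrium (private): 24 + 2x = 119 - 3x → x_m = 19.0000.
Social marginal benefit = demand + MEB = 131 - 3x.
Set SMB = MC: 131 - 3x = 24 + 2x → x* = 21.4000.
The welfare-loss triangle has base |x_m − x*| and height MEB(x_m) (the vertical gap between SMB and MC is zero at x* and MEB at x_m).
DWL = ½ × 2.4000 × 12.0000 = 14.4000.

DWL = $14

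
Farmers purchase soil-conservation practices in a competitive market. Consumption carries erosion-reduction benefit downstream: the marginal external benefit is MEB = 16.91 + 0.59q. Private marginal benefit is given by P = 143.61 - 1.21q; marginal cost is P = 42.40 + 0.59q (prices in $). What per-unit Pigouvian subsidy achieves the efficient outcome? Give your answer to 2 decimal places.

subsidy = $74.51 per unit

Social marginal benefit = demand + MEB = 160.52 - 0.62q.
Set SMB = MC: 160.52 - 0.62q = 42.40 + 0.59q → q* = 97.6198.
The Pigouvian subsidy equals MEB at q*: 16.91 + 0.59×97.6198 = 74.5057.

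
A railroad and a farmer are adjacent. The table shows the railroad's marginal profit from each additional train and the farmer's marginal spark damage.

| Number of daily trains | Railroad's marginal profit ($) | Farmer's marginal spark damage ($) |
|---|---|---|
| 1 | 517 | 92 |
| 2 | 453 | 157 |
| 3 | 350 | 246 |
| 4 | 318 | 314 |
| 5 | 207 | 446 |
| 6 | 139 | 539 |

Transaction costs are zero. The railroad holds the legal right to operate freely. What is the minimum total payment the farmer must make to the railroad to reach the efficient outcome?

$346

Left alone the railroad would choose level 6 (marginal profit stays positive).
Efficient level: k* = 4 (marginal profit ≥ marginal spark damage through 4).
The farmer must at least cover the railroad's forgone profit from cutting 6→4: 207 + 139 = 346.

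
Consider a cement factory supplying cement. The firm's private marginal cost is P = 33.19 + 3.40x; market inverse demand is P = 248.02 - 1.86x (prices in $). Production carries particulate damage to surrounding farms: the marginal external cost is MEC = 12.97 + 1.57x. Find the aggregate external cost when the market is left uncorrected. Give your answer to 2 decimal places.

Market equilibrium (private): 33.19 + 3.40x = 248.02 - 1.86x → x_m = 40.8422.
Total external cost = ∫₀^{x_m} (12.97 + 1.57x) dx = 12.97×40.8422 + ½×1.57×40.8422² = 1839.1703.

$1839.17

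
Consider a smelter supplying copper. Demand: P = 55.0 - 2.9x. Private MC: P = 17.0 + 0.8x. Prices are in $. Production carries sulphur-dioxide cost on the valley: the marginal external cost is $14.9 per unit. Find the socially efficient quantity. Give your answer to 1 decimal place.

Social marginal cost = private MC + MEC = 31.9 + 0.8x.
Set SMC = demand: 31.9 + 0.8x = 55.0 - 2.9x → x* = 6.2432.

x* = 6.2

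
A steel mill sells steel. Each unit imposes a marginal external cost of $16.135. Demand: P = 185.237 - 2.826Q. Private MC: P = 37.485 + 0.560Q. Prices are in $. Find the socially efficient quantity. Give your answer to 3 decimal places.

Q* = 38.871

Social marginal cost = private MC + MEC = 53.620 + 0.560Q.
Set SMC = demand: 53.620 + 0.560Q = 185.237 - 2.826Q → Q* = 38.8709.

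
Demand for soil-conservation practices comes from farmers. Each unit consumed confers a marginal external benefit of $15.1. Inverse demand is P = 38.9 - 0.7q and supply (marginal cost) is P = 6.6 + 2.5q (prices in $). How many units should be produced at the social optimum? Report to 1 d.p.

q* = 14.8

Social marginal benefit = demand + MEB = 54.0 - 0.7q.
Set SMB = MC: 54.0 - 0.7q = 6.6 + 2.5q → q* = 14.8125.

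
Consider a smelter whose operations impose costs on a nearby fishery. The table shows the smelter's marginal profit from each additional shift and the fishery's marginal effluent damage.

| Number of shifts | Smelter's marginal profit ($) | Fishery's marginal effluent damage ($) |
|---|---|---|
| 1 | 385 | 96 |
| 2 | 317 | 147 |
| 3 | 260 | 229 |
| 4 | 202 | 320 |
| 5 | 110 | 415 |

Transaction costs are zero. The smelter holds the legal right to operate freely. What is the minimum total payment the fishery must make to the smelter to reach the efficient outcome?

$312

Left alone the smelter would choose level 5 (marginal profit stays positive).
Efficient level: k* = 3 (marginal profit ≥ marginal effluent damage through 3).
The fishery must at least cover the smelter's forgone profit from cutting 5→3: 202 + 110 = 312.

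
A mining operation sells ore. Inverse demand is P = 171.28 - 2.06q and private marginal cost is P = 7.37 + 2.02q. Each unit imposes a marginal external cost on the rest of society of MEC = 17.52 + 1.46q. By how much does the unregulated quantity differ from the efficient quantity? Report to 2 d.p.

Market equilibrium (private): 7.37 + 2.02q = 171.28 - 2.06q → q_m = 40.1740.
Social marginal cost = private MC + MEC = 24.89 + 3.48q.
Set SMC = demand: 24.89 + 3.48q = 171.28 - 2.06q → q* = 26.4242.
Gap = |40.1740 − 26.4242| = 13.7498.

13.75 units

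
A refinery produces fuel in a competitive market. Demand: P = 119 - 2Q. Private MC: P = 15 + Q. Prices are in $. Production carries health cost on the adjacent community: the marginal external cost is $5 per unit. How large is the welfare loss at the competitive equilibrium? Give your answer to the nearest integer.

Market equilibrium (private): 15 + Q = 119 - 2Q → Q_m = 34.6667.
Social marginal cost = private MC + MEC = 20 + Q.
Set SMC = demand: 20 + Q = 119 - 2Q → Q* = 33.0000.
Between Q* and Q_m the wedge SMC − demand runs linearly from 0 to MEC(Q_m), so the loss is a triangle.
DWL = ½ × 1.6667 × 5.0000 = 4.1668.

DWL = $4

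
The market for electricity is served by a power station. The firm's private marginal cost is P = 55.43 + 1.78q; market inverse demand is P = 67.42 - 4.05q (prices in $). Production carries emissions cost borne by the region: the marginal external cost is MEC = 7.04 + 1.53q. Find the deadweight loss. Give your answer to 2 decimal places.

DWL = $7.05

Market equilibrium (private): 55.43 + 1.78q = 67.42 - 4.05q → q_m = 2.0566.
Social marginal cost = private MC + MEC = 62.47 + 3.31q.
Set SMC = demand: 62.47 + 3.31q = 67.42 - 4.05q → q* = 0.6726.
Between q* and q_m the wedge SMC − demand runs linearly from 0 to MEC(q_m), so the loss is a triangle.
DWL = ½ × 1.3840 × 10.1866 = 7.0491.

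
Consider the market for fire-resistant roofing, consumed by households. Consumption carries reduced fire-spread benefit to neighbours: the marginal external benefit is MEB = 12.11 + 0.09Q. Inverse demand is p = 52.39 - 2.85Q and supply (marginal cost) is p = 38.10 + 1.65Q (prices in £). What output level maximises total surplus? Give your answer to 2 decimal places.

Social marginal benefit = demand + MEB = 64.50 - 2.76Q.
Set SMB = MC: 64.50 - 2.76Q = 38.10 + 1.65Q → Q* = 5.9864.

Q* = 5.99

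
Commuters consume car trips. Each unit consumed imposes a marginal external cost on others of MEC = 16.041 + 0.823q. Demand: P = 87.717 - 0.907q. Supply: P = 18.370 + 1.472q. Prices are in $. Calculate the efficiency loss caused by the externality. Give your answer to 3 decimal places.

DWL = $250.233

Market equilibrium (private): 18.370 + 1.472q = 87.717 - 0.907q → q_m = 29.1496.
Social marginal benefit = demand − MEC = 71.676 - 1.730q.
Set SMB = MC: 71.676 - 1.730q = 18.370 + 1.472q → q* = 16.6477.
The welfare-loss triangle has base |q_m − q*| and height MEC(q_m) (the vertical gap between SMB and MC is zero at q* and MEC at q_m).
DWL = ½ × 12.5019 × 40.0312 = 250.2330.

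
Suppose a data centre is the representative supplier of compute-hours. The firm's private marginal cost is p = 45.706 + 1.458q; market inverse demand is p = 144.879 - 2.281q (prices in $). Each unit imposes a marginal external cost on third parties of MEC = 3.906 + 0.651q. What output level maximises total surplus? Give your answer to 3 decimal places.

q* = 21.701

Social marginal cost = private MC + MEC = 49.612 + 2.109q.
Set SMC = demand: 49.612 + 2.109q = 144.879 - 2.281q → q* = 21.7009.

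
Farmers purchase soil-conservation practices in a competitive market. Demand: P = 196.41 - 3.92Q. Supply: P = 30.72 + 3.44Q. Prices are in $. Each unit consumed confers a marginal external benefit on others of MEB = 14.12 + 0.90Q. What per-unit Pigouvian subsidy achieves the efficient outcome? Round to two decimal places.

subsidy = $39.17 per unit

Social marginal benefit = demand + MEB = 210.53 - 3.02Q.
Set SMB = MC: 210.53 - 3.02Q = 30.72 + 3.44Q → Q* = 27.8344.
The Pigouvian subsidy equals MEB at Q*: 14.12 + 0.90×27.8344 = 39.1710.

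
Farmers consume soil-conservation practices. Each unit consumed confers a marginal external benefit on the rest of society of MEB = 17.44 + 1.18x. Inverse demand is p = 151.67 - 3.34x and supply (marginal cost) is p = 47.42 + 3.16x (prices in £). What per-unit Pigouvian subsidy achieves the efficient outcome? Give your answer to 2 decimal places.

Social marginal benefit = demand + MEB = 169.11 - 2.16x.
Set SMB = MC: 169.11 - 2.16x = 47.42 + 3.16x → x* = 22.8741.
The Pigouvian subsidy equals MEB at x*: 17.44 + 1.18×22.8741 = 44.4314.

subsidy = £44.43 per unit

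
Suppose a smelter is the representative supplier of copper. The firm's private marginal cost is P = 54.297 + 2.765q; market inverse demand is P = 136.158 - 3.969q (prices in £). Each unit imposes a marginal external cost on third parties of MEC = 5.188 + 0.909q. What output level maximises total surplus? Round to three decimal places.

Social marginal cost = private MC + MEC = 59.485 + 3.674q.
Set SMC = demand: 59.485 + 3.674q = 136.158 - 3.969q → q* = 10.0318.

q* = 10.032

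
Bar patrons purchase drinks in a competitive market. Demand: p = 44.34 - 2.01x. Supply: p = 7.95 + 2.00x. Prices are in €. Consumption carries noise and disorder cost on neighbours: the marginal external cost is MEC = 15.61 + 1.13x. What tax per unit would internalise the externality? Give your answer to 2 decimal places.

tax = €20.18 per unit

Social marginal benefit = demand − MEC = 28.73 - 3.14x.
Set SMB = MC: 28.73 - 3.14x = 7.95 + 2.00x → x* = 4.0428.
The Pigouvian tax equals MEC at x*: 15.61 + 1.13×4.0428 = 20.1784.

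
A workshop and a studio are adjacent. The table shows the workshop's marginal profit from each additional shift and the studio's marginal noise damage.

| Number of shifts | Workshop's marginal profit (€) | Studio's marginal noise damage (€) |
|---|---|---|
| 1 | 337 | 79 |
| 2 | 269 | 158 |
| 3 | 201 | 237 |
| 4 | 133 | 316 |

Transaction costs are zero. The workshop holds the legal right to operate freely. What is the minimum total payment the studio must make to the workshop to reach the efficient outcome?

Left alone the workshop would choose level 4 (marginal profit stays positive).
Efficient level: k* = 2 (marginal profit ≥ marginal noise damage through 2).
The studio must at least cover the workshop's forgone profit from cutting 4→2: 201 + 133 = 334.

€334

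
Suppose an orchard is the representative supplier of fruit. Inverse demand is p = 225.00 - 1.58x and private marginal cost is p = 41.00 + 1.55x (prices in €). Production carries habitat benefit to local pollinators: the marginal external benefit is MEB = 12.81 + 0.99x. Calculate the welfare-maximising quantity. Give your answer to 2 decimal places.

x* = 91.97

Social marginal cost = private MC − MEB = 28.19 + 0.56x.
Set SMC = demand: 28.19 + 0.56x = 225.00 - 1.58x → x* = 91.9673.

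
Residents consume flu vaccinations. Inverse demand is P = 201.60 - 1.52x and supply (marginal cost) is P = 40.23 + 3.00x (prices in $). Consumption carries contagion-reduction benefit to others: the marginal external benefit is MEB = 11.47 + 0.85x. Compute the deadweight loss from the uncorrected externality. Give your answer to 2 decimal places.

Market equilibrium (private): 40.23 + 3.00x = 201.60 - 1.52x → x_m = 35.7013.
Social marginal benefit = demand + MEB = 213.07 - 0.67x.
Set SMB = MC: 213.07 - 0.67x = 40.23 + 3.00x → x* = 47.0954.
The loss is the area between SMB and MC from x* to x_m; with linear curves that's a triangle of height MEB(x_m).
DWL = ½ × 11.3941 × 41.8161 = 238.2284.

DWL = $238.23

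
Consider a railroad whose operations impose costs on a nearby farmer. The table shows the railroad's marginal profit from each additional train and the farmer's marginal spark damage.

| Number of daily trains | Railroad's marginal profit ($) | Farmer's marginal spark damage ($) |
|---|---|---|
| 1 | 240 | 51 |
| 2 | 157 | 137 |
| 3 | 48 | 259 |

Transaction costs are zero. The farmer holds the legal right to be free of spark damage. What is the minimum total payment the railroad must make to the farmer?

$188

Efficient level: marginal profit ≥ marginal spark damage through level 2, so k* = 2.
With the farmer holding the right, the railroad must at least compensate total damage at k*: 51 + 137 = 188.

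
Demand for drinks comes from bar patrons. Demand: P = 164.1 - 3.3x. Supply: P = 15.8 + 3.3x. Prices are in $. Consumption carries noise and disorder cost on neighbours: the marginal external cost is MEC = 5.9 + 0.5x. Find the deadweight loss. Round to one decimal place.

Market equilibrium (private): 15.8 + 3.3x = 164.1 - 3.3x → x_m = 22.4697.
Social marginal benefit = demand − MEC = 158.2 - 3.8x.
Set SMB = MC: 158.2 - 3.8x = 15.8 + 3.3x → x* = 20.0563.
Height of the DWL triangle at x_m is MC(x_m) − SMB(x_m) = MEC(x_m) = 17.1348.
DWL = ½ × 2.4134 × 17.1348 = 20.6766.

DWL = $20.7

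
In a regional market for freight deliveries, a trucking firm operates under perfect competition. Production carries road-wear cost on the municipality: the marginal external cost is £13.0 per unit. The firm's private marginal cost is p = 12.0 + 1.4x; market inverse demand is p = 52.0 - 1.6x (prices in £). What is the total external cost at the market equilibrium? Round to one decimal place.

Market equilibrium (private): 12.0 + 1.4x = 52.0 - 1.6x → x_m = 13.3333.
Total external cost = MEC × x_m = 13.0 × 13.3333 = 173.3329.

£173.3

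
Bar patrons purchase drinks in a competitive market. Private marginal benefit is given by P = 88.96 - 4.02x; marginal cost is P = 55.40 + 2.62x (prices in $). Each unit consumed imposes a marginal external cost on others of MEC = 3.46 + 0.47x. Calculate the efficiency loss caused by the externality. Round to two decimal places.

Market equilibrium (private): 55.40 + 2.62x = 88.96 - 4.02x → x_m = 5.0542.
Social marginal benefit = demand − MEC = 85.50 - 4.49x.
Set SMB = MC: 85.50 - 4.49x = 55.40 + 2.62x → x* = 4.2335.
The loss is the area between SMB and MC from x* to x_m; with linear curves that's a triangle of height MEC(x_m).
DWL = ½ × 0.8207 × 5.8355 = 2.3946.

DWL = $2.39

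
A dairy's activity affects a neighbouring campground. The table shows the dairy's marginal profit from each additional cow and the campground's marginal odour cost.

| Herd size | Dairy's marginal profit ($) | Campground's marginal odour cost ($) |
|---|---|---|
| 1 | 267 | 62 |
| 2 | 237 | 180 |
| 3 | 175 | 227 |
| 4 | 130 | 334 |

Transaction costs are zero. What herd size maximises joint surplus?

2

Bargaining reaches the level where marginal profit last exceeds marginal odour cost.
That holds through level 2 (237 ≥ 180) but not at 3 (175 < 227).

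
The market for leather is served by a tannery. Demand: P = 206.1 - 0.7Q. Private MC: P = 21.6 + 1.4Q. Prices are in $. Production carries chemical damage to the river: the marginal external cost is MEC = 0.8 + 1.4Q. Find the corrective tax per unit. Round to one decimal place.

tax = $74.3 per unit

Social marginal cost = private MC + MEC = 22.4 + 2.8Q.
Set SMC = demand: 22.4 + 2.8Q = 206.1 - 0.7Q → Q* = 52.4857.
The Pigouvian tax equals MEC at Q*: 0.8 + 1.4×52.4857 = 74.2800.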